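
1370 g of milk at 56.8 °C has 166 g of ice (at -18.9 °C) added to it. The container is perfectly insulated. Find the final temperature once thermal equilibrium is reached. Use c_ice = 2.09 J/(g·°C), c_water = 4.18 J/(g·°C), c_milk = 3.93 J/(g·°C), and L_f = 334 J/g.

T_f ≈ 40.1 °C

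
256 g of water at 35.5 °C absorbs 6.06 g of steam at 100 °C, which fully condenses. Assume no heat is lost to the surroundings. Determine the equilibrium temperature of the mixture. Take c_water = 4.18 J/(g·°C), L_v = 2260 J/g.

T_f ≈ 49.5 °C

Let T be the final temperature. ΣQ_i = 0:
latent heat released on condensation: 6.06×2260 = 13696; condensate cools 100→T: 6.06×4.18×(T − 100) = 25.33(T − 100); water warms: 256×4.18×(T − 35.5) = 1070.1(T − 35.5)
1095.4 T = 13696 + 2533.1 + 37988 = 54217
T ≈ 49.49 °C, under the boiling point, so the assumption holds.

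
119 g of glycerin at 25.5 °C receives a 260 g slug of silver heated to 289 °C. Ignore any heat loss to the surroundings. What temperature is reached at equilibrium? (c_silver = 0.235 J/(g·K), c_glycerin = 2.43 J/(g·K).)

T_f ≈ 71.5 °C

Set heat shed by the hot body equal to heat absorbed by the cold body:
260×0.235×(289 − T) = 119×2.43×(T − 25.5)
61.1(289 − T) = 289.17(T − 25.5)
350.27 T = 25032  ⇒  T ≈ 71.46 °C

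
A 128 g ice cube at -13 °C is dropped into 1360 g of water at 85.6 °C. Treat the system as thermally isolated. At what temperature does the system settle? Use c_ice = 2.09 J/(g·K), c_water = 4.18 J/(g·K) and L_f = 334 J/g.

T_f ≈ 70.8 °C

Sum of m c ΔT and latent-heat terms is zero:
warm ice to 0 °C: 128·2.09·(0 − (-13)) = 3477.8; melt ice: 128·334 = 42752; meltwater 0→T: 128·4.18·T = 535.04 T; water: 5684.8(T − 85.6)
6219.8 T = 486619 − 46230 = 440389
T ≈ 70.80 °C. Since T > 0 °C, the all-ice-melts assumption holds.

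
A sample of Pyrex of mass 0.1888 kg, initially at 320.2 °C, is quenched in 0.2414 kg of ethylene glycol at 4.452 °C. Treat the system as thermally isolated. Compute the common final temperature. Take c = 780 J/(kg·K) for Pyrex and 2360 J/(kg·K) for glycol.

Heat gained plus heat lost sum to zero:
0.1888·780·(T − 320.2) + 0.2414·2360·(T − 4.452) = 0
716.97 T = 49690
T = 49690 / 716.97 = 69.3 °C

T_f ≈ 69.3 °C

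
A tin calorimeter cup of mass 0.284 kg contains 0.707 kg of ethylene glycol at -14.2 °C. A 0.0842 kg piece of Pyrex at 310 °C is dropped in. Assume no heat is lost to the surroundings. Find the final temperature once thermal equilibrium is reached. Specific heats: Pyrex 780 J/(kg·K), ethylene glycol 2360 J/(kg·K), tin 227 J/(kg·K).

T_f ≈ -2.4 °C

Heat gained plus heat lost sum to zero:
0.0842*780*(T − 310) + 0.707*2360*(T − (-14.2)) + 0.284*227*(T − (-14.2)) = 0
65.68(T − 310) + 1668.5(T − (-14.2)) + 64.47(T − (-14.2)) = 0
(65.68 + 1668.5 + 64.47) T = 65.68*310 + 1668.5*(-14.2) + 64.47*(-14.2)
T ≈ -2.36 °C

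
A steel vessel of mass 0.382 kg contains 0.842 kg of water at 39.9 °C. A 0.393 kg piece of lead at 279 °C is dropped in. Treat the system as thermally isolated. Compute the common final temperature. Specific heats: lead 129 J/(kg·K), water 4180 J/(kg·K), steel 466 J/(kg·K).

T_f ≈ 43.1 °C

Net heat exchanged in the isolated system is zero:
0.393*129*(T − 279) + 0.842*4180*(T − 39.9) + 0.382*466*(T − 39.9) = 0
(50.7 + 3519.6 + 178.01) T = 50.7*279 + 3519.6*39.9 + 178.01*39.9
T = 161678/3748.3 ≈ 43.13 °C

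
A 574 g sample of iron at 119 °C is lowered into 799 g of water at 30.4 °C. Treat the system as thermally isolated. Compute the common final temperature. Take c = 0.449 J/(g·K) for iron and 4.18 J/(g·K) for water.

Taking heat into each body as positive, Σ m c ΔT = 0:
574×0.449×(T − 119) + 799×4.18×(T − 30.4) = 0
3597.5 T = 132200
T ≈ 36.75 °C

T_f ≈ 36.7 °C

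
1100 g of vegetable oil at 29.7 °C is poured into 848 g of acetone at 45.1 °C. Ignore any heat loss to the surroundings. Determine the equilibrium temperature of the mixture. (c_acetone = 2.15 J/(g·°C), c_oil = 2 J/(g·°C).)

Taking heat into each body as positive, Σ m c ΔT = 0:
848·2.15·(T − 45.1) + 1100·2·(T − 29.7) = 0
(1823.2 + 2200) T = 1823.2·45.1 + 2200·29.7
T = 147566/4023.2 ≈ 36.68 °C

T_f ≈ 36.7 °C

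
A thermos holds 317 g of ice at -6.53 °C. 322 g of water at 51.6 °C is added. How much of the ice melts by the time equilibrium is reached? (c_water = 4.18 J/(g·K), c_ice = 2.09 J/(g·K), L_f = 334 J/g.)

Water can give up m c ΔT = 322·4.18·51.6 = 69452 J before reaching 0 °C.
Warming the ice to 0 °C takes 317·2.09·6.53 = 4326.3 J, leaving 65125 J for melting.
Fully melting the ice requires m_ice L_f = 317·334 = 105878 J.
That's not enough to melt it all — equilibrium is at 0 °C with ice remaining.
m_melt = 65125 / L_f = 195 g.

m_melted ≈ 195 g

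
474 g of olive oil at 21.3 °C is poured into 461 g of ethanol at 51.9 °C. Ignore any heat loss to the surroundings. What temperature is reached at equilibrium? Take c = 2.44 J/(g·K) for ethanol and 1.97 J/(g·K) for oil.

Setting the total heat transfer to zero:
461*2.44*(T − 51.9) + 474*1.97*(T − 21.3) = 0
(1124.8 + 933.78) T = 1124.8*51.9 + 933.78*21.3
T = 78269 / 2058.6 = 38 °C

T_f ≈ 38.0 °C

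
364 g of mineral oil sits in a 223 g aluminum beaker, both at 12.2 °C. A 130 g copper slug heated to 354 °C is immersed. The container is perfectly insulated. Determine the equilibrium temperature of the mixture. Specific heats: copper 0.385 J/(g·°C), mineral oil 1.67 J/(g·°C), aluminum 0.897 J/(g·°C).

Conservation of energy gives ΣQ = 0:
130*0.385*(T − 354) + 364*1.67*(T − 12.2) + 223*0.897*(T − 12.2) = 0
50.05(T − 354) + 607.88(T − 12.2) + 200.03(T − 12.2) = 0
857.96 T = 27574
T = 27574 / 857.96 = 32.1 °C

T_f ≈ 32.1 °C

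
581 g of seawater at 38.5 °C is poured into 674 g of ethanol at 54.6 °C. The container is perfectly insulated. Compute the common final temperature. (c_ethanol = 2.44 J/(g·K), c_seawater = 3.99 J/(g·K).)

Net heat exchanged in the isolated system is zero:
674*2.44*(T − 54.6) + 581*3.99*(T − 38.5) = 0
3962.8 T = 179043
T = 179043/3962.8 ≈ 45.18 °C

T_f ≈ 45.2 °C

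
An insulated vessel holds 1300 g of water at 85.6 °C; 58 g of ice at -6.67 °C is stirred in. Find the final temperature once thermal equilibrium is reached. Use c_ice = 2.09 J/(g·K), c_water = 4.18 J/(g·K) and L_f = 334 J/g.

T_f ≈ 78.4 °C

Sum of m c ΔT and latent-heat terms is zero:
warm ice to 0 °C: 58×2.09×(0 − (-6.67)) = 808.54; latent heat to melt: 58×334 = 19372; meltwater 0→T: 58×4.18×T = 242.44 T; water: 5434(T − 85.6)
5676.4 T = 465150 − 20181 = 444970
T ≈ 78.39 °C. Since T > 0 °C, the all-ice-melts assumption holds.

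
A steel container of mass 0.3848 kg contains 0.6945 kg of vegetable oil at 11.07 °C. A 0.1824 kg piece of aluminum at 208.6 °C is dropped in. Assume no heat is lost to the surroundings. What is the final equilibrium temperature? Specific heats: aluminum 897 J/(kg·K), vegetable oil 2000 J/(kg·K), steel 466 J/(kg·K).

T_f ≈ 29.7 °C

T_f = Σ m_i c_i T_i / Σ m_i c_i:
T_f = (163.61*208.6 + 1389*11.07 + 179.32*11.07) / (163.61 + 1389 + 179.32)
    = 51491 / 1731.9 ≈ 29.73 °C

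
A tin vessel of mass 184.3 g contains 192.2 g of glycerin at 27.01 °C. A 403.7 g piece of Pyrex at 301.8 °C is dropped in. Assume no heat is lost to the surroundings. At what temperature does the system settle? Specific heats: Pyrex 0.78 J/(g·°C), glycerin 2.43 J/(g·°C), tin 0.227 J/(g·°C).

T_f ≈ 132.0 °C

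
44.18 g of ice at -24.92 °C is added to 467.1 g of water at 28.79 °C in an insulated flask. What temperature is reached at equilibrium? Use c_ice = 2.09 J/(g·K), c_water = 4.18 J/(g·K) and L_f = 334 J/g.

Energy conservation, ΣQ = 0:
warm ice to 0 °C: 44.18×2.09×(0 − (-24.92)) = 2301
  fusion: m_ice L_f = 44.18×334 = 14756
  warm the meltwater: 184.67 T
  water: 1952.5(T − 28.79)
2137.2 T = 56212 − 17057 = 39155
T ≈ 18.32 °C (positive, so assuming full melt was valid).

T_f ≈ 18.3 °C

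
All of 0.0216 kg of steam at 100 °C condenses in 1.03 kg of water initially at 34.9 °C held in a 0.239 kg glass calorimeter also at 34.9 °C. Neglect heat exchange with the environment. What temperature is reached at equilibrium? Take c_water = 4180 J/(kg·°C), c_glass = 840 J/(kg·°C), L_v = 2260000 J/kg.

T_f ≈ 46.8 °C

Heat gained plus heat lost sum to zero:
latent heat released on condensation: 0.0216·2260000 = 48816; condensate cools 100→T: 0.0216·4180·(T − 100) = 90.29(T − 100); original water: 4305.4(T − 34.9); cup: 200.76(T − 34.9)
4596.4 T = 48816 + 9028.8 + 157265 = 215110
T ≈ 46.80 °C, under the boiling point, so the assumption holds.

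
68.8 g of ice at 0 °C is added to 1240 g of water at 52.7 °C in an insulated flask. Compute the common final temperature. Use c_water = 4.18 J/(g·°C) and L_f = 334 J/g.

T_f ≈ 45.7 °C

Conservation of energy gives ΣQ = 0:
melt ice: 68.8×334 = 22979; warm the meltwater: 287.58 T; water cools: 1240×4.18×(T − 52.7) = 5183.2(T − 52.7)
5470.8 T = 273155 − 22979 = 250175
T ≈ 45.73 °C. Since T > 0 °C, the all-ice-melts assumption holds.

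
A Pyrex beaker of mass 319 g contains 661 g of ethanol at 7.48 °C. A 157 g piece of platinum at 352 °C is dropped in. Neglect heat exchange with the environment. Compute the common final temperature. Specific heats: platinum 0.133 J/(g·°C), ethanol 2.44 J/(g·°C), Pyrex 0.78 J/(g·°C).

T_f ≈ 11.3 °C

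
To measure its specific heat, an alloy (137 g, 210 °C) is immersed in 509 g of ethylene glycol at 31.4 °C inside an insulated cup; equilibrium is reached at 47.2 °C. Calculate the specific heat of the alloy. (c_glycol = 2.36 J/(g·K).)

Net heat exchanged in the isolated system is zero:
137·c·(47.2 − 210) + 509·2.36·(47.2 − 31.4) = 0
-22304 c = -18980
c = -18980/-22304 ≈ 0.851 J/(g·K)

c ≈ 0.851 J/(g·K)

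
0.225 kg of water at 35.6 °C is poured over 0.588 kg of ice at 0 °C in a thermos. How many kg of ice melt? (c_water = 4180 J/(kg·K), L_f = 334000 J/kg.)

m_melted ≈ 0.1 kg

Heat available from the water dropping to 0 °C: 0.225·4180·35.6 = 33482 J.
Melting all 0.588 kg of ice would need 0.588·334000 = 196392 J.
Since 33482 < 196392 J, not all the ice melts; equilibrium is at 0 °C.
m_melt = 33482 / L_f = 0.1002 kg.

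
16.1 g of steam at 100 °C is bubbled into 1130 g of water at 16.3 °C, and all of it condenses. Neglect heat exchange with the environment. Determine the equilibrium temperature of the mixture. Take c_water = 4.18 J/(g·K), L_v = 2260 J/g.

T_f ≈ 25.1 °C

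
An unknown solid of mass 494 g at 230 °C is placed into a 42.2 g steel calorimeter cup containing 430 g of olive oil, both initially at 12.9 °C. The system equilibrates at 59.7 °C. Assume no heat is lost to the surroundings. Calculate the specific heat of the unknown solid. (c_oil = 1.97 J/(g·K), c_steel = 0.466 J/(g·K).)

c ≈ 0.482 J/(g·K)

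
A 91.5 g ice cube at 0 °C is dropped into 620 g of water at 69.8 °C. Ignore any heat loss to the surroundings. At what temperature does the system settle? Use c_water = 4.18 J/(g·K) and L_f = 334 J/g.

T_f ≈ 50.5 °C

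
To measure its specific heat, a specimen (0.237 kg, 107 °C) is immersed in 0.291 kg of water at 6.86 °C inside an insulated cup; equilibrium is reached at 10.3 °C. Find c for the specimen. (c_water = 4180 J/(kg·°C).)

m_s c (T_s − T_f) = m_water c_water (T_f − T_0):
0.237×c×(107 − 10.3) = 0.291×4180×(10.3 − 6.86)
22.92 c = 4184.3  ⇒  c ≈ 182.6 J/(kg·°C)

c ≈ 183 J/(kg·°C)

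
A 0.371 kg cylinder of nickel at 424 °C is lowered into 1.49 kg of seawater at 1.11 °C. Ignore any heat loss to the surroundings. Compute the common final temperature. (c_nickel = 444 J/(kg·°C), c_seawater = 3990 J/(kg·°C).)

T_f ≈ 12.5 °C

Set heat shed by the hot body equal to heat absorbed by the cold body:
0.371*444*(424 − T) = 1.49*3990*(T − 1.11)
164.72(424 − T) = 5945.1(T − 1.11)
6109.8 T = 76442  ⇒  T ≈ 12.51 °C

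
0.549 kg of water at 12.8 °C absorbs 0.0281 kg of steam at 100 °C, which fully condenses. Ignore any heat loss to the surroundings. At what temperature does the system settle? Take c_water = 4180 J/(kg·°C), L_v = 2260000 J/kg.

T_f ≈ 43.4 °C

Energy conservation, ΣQ = 0:
latent heat released on condensation: 0.0281×2260000 = 63506; condensed water 100 °C→T: 117.46(T − 100); water warms: 0.549×4180×(T − 12.8) = 2294.8(T − 12.8)
2412.3 T = 63506 + 11746 + 29374 = 104625
T ≈ 43.37 °C (< 100 °C, so full condensation is consistent).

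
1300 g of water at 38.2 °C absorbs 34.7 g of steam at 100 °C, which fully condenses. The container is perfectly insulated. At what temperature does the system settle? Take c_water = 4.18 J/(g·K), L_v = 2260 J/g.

T_f ≈ 53.9 °C

Energy balance with sensible and latent terms:
latent heat released on condensation: 34.7×2260 = 78422
  condensate cools 100→T: 34.7×4.18×(T − 100) = 145.05(T − 100)
  water warms: 1300×4.18×(T − 38.2) = 5434(T − 38.2)
5579 T = 78422 + 14505 + 207579 = 300505
T ≈ 53.86 °C (< 100 °C, so full condensation is consistent).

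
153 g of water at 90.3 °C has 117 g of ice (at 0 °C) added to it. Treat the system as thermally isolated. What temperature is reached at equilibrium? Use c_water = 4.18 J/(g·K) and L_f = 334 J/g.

Heat gained plus heat lost sum to zero:
melt ice: 117×334 = 39078; meltwater 0→T: 117×4.18×T = 489.06 T; water: 639.54(T − 90.3)
1128.6 T = 57750 − 39078 = 18672
T ≈ 16.54 °C (positive, so assuming full melt was valid).

T_f ≈ 16.5 °C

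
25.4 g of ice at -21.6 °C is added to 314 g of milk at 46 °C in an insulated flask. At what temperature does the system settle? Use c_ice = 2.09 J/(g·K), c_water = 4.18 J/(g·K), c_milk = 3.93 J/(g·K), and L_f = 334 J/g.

Heat gained plus heat lost sum to zero:
warm ice to 0 °C: 25.4·2.09·(0 − (-21.6)) = 1146.7; latent heat to melt: 25.4·334 = 8483.6; warm the meltwater: 106.17 T; milk: 1234(T − 46)
1340.2 T = 56765 − 9630.3 = 47135
T ≈ 35.17 °C — above 0 °C, consistent with complete melting.

T_f ≈ 35.2 °C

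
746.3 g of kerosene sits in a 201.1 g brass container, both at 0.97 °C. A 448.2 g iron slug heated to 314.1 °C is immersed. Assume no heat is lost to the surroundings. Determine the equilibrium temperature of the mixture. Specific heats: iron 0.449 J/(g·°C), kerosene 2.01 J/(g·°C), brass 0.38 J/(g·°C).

Setting the total heat transfer to zero:
448.2×0.449×(T − 314.1) + 746.3×2.01×(T − 0.97) + 201.1×0.38×(T − 0.97) = 0
201.24(T − 314.1) + 1500.1(T − 0.97) + 76.42(T − 0.97) = 0
1777.7 T = 64739
T = 64739 / 1777.7 = 36.4 °C

T_f ≈ 36.4 °C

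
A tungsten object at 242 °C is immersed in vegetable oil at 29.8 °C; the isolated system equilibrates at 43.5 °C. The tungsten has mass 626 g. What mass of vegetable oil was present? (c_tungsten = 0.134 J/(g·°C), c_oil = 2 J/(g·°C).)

Taking heat into each body as positive, Σ m c ΔT = 0:
626·0.134·(43.5 − 242) + m·2·(43.5 − 29.8) = 0
27.4 m = 16651
m = 16651/27.4 ≈ 607.7 g

m ≈ 608 g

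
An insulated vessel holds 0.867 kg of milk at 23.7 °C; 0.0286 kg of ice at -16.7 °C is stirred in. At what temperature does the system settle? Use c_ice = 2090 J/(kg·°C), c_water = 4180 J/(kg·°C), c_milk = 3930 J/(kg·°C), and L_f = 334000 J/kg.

T_f ≈ 19.9 °C

Taking heat into each body as positive, Σ m c ΔT = 0:
warm ice to 0 °C: 0.0286·2090·(0 − (-16.7)) = 998.23
  fusion: m_ice L_f = 0.0286·334000 = 9552.4
  warm the meltwater: 119.55 T
  milk: 3407.3(T − 23.7)
3526.9 T = 80753 − 10551 = 70203
T ≈ 19.91 °C (positive, so assuming full melt was valid).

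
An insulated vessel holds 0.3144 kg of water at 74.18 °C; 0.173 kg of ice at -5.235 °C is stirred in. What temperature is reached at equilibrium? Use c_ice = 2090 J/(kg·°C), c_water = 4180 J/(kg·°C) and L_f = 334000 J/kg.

T_f ≈ 18.6 °C

Taking heat into each body as positive, Σ m c ΔT = 0:
ice -5.235→0 °C: 0.173×2090×5.235 = 1892.8
  fusion: m_ice L_f = 0.173×334000 = 57782
  meltwater 0→T: 0.173×4180×T = 723.14 T
  water: 1314.2(T − 74.18)
2037.3 T = 97487 − 59675 = 37812
T ≈ 18.56 °C (positive, so assuming full melt was valid).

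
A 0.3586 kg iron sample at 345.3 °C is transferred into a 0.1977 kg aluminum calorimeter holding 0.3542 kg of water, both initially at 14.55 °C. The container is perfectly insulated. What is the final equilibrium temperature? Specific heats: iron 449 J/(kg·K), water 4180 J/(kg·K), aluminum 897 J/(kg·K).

Energy conservation, ΣQ = 0:
0.3586×449×(T − 345.3) + 0.3542×4180×(T − 14.55) + 0.1977×897×(T − 14.55) = 0
161.01(T − 345.3) + 1480.6(T − 14.55) + 177.34(T − 14.55) = 0
1818.9 T = 79720
T = 79720 / 1818.9 = 43.8 °C

T_f ≈ 43.8 °C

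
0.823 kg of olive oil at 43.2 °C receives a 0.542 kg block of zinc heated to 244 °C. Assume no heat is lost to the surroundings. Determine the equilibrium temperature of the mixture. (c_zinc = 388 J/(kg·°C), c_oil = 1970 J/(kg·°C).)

T_f = Σ m_i c_i T_i / Σ m_i c_i:
T_f = (210.3·244 + 1621.3·43.2) / (210.3 + 1621.3)
    = 121353 / 1831.6 ≈ 66.25 °C

T_f ≈ 66.3 °C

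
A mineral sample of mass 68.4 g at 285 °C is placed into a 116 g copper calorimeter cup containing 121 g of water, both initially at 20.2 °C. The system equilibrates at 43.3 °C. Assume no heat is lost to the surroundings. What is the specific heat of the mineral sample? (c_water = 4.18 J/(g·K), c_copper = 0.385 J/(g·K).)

c ≈ 0.769 J/(g·K)

Taking heat into each body as positive, Σ m c ΔT = 0:
68.4·c·(43.3 − 285) + 121·4.18·(43.3 − 20.2) + 116·0.385·(43.3 − 20.2) = 0
-16532 c = -12715
c = -12715/-16532 ≈ 0.7691 J/(g·K)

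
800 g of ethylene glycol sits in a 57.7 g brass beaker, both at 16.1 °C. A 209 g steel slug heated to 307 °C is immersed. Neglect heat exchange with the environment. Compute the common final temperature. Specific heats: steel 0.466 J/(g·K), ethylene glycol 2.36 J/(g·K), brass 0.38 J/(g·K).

Taking heat into each body as positive, Σ m c ΔT = 0:
209·0.466·(T − 307) + 800·2.36·(T − 16.1) + 57.7·0.38·(T − 16.1) = 0
2007.3 T = 60650
T = 60650/2007.3 ≈ 30.21 °C

T_f ≈ 30.2 °C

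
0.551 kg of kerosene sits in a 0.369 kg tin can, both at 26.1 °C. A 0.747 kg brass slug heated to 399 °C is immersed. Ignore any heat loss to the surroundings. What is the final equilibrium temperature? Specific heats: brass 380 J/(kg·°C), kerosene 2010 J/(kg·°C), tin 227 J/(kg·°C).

T_f ≈ 97.9 °C

Conservation of energy gives ΣQ = 0:
0.747*380*(T − 399) + 0.551*2010*(T − 26.1) + 0.369*227*(T − 26.1) = 0
283.86(T − 399) + 1107.5(T − 26.1) + 83.76(T − 26.1) = 0
1475.1 T = 144352
T ≈ 97.86 °C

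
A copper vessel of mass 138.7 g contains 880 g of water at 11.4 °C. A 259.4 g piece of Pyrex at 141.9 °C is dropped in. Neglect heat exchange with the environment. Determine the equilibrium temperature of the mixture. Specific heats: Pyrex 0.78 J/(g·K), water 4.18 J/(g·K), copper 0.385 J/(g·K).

T_f ≈ 18.1 °C

With ΣQ=0 the equilibrium temperature is the m·c-weighted mean:
T_f = (202.33·141.9 + 3678.4·11.4 + 53.4·11.4) / (202.33 + 3678.4 + 53.4)
    = 71253 / 3934.1 ≈ 18.11 °C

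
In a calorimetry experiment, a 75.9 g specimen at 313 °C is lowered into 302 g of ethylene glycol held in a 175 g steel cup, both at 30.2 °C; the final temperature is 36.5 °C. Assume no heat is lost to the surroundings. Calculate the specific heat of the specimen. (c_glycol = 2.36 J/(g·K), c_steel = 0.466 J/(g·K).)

Taking heat into each body as positive, Σ m c ΔT = 0:
75.9·c·(36.5 − 313) + 302·2.36·(36.5 − 30.2) + 175·0.466·(36.5 − 30.2) = 0
-20986 c = -5003.9
c = -5003.9/-20986 ≈ 0.2384 J/(g·K)

c ≈ 0.238 J/(g·K)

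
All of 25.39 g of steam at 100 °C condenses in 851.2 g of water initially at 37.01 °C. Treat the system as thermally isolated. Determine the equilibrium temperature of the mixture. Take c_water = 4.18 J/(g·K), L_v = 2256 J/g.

T_f ≈ 54.5 °C

Net heat exchanged in the isolated system is zero:
condense steam: −25.39·2256 = −57280
  condensed water 100 °C→T: 106.13(T − 100)
  original water: 3558(T − 37.01)
3664.1 T = 57280 + 10613 + 131682 = 199575
T ≈ 54.47 °C (< 100 °C, so full condensation is consistent).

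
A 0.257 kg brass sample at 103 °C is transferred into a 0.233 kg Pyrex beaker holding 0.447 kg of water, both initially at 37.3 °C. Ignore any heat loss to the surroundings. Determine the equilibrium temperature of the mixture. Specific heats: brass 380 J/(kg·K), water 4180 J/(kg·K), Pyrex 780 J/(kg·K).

T_f ≈ 40.3 °C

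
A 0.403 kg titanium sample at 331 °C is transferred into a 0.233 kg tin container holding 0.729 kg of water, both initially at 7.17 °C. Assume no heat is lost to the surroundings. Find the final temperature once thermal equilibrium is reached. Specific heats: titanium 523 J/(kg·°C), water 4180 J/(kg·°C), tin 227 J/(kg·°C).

Setting the total heat transfer to zero:
0.403*523*(T − 331) + 0.729*4180*(T − 7.17) + 0.233*227*(T − 7.17) = 0
3310.9 T = 91992
T = 91992/3310.9 ≈ 27.78 °C

T_f ≈ 27.8 °C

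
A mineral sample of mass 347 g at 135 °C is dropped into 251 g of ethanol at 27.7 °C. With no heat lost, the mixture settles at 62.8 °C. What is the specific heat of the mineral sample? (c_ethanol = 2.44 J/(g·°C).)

m_s c (T_s − T_f) = m_ethanol c_ethanol (T_f − T_0):
347×c×(135 − 62.8) = 251×2.44×(62.8 − 27.7)
25053 c = 21497  ⇒  c ≈ 0.858 J/(g·°C)

c ≈ 0.858 J/(g·°C)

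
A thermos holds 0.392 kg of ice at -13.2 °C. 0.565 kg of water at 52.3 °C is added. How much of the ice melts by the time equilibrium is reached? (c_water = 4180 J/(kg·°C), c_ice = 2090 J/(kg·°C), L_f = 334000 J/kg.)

Cooling the water to 0 °C releases 0.565·4180·52.3 = 123517 J.
Warming the ice to 0 °C takes 0.392·2090·13.2 = 10814 J, leaving 112702 J for melting.
To melt every bit of ice: 0.392·334000 = 130928 J.
That's not enough to melt it all — equilibrium is at 0 °C with ice remaining.
m_melt = 112702 / L_f = 0.3374 kg.

m_melted ≈ 0.337 kg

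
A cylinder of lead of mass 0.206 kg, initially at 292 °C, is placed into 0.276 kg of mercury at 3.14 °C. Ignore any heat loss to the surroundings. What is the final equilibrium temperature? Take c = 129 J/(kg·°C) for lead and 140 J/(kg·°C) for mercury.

With ΣQ=0 the equilibrium temperature is the m·c-weighted mean:
T_f = (26.57·292 + 38.64·3.14) / (26.57 + 38.64)
    = 7880.9 / 65.21 ≈ 120.85 °C

T_f ≈ 120.8 °C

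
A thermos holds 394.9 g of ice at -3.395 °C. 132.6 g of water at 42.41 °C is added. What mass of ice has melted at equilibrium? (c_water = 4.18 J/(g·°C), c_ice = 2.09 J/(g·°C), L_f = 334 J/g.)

m_melted ≈ 62 g

Heat available from the water dropping to 0 °C: 132.6×4.18×42.41 = 23507 J.
Warming the ice to 0 °C takes 394.9×2.09×3.395 = 2802 J, leaving 20704 J for melting.
Melting all 394.9 g of ice would need 394.9×334 = 131897 J.
Since 20704 < 131897 J, not all the ice melts; equilibrium is at 0 °C.
m_melted×334 = 20704  ⇒  m_melted ≈ 61.99 g.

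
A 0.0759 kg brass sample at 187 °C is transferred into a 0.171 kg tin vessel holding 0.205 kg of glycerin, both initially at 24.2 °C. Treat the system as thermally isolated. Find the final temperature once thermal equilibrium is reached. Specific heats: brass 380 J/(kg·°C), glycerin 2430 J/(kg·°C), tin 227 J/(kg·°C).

T_f ≈ 32.5 °C

Let T be the final temperature. ΣQ_i = 0:
0.0759×380×(T − 187) + 0.205×2430×(T − 24.2) + 0.171×227×(T − 24.2) = 0
28.84(T − 187) + 498.15(T − 24.2) + 38.82(T − 24.2) = 0
(28.84 + 498.15 + 38.82) T = 28.84×187 + 498.15×24.2 + 38.82×24.2
T ≈ 32.50 °C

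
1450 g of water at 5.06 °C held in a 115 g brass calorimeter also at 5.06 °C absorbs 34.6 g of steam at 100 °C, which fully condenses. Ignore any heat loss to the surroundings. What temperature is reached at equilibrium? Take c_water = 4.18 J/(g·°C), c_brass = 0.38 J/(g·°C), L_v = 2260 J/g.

Setting the total heat transfer to zero:
latent heat released on condensation: 34.6·2260 = 78196
  condensed water 100 °C→T: 144.63(T − 100)
  water warms: 1450·4.18·(T − 5.06) = 6061(T − 5.06)
  brass cup: 115·0.38·(T − 5.06) = 43.7(T − 5.06)
6249.3 T = 78196 + 14463 + 30890 = 123549
T ≈ 19.77 °C (< 100 °C, so full condensation is consistent).

T_f ≈ 19.8 °C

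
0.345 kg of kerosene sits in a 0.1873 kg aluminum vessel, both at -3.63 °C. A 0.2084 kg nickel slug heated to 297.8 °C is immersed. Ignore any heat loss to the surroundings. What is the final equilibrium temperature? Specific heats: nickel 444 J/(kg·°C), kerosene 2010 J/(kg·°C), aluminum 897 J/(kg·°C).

T_f ≈ 25.6 °C

T_f is the heat-capacity-weighted average of the initial temperatures:
T_f = (92.53×297.8 + 693.45×(-3.63) + 168.01×(-3.63)) / (92.53 + 693.45 + 168.01)
    = 24428 / 953.99 ≈ 25.61 °C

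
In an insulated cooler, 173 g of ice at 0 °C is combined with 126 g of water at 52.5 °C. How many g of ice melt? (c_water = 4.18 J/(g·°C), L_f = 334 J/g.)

m_melted ≈ 82.8 g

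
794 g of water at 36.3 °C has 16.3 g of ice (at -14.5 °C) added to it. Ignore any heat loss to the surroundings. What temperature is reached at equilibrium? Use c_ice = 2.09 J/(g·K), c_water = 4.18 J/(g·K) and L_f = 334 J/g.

T_f ≈ 33.8 °C

Heat gained plus heat lost sum to zero:
ice -14.5→0 °C: 16.3×2.09×14.5 = 493.97
  melt ice: 16.3×334 = 5444.2
  warm the meltwater: 68.13 T
  water cools: 794×4.18×(T − 36.3) = 3318.9(T − 36.3)
3387.1 T = 120477 − 5938.2 = 114539
T ≈ 33.82 °C — above 0 °C, consistent with complete melting.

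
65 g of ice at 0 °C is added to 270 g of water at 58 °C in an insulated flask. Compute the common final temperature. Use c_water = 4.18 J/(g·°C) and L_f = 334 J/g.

Let T be the final temperature. ΣQ_i = 0:
fusion: m_ice L_f = 65×334 = 21710
  meltwater 0→T: 65×4.18×T = 271.7 T
  water cools: 270×4.18×(T − 58) = 1128.6(T − 58)
1400.3 T = 65459 − 21710 = 43749
T ≈ 31.24 °C. Since T > 0 °C, the all-ice-melts assumption holds.

T_f ≈ 31.2 °C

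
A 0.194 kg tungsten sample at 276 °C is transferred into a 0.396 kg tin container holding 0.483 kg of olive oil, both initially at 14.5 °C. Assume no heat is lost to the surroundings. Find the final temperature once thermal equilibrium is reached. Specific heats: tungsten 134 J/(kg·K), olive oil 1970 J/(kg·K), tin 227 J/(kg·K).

Net heat exchanged in the isolated system is zero:
0.194·134·(T − 276) + 0.483·1970·(T − 14.5) + 0.396·227·(T − 14.5) = 0
1067.4 T = 22275
T = 22275/1067.4 ≈ 20.87 °C

T_f ≈ 20.9 °C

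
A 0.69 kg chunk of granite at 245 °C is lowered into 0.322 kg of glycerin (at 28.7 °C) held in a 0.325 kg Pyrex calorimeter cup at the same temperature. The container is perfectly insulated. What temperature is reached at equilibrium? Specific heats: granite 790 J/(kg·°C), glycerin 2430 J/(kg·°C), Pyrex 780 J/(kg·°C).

T_f ≈ 103.3 °C

With ΣQ=0 the equilibrium temperature is the m·c-weighted mean:
T_f = (545.1*245 + 782.46*28.7 + 253.5*28.7) / (545.1 + 782.46 + 253.5)
    = 163282 / 1581.1 ≈ 103.27 °C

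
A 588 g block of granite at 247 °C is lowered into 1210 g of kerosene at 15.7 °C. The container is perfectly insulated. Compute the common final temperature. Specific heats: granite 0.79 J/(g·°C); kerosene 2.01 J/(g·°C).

T_f is the heat-capacity-weighted average of the initial temperatures:
T_f = (464.52·247 + 2432.1·15.7) / (464.52 + 2432.1)
    = 152920 / 2896.6 ≈ 52.79 °C

T_f ≈ 52.8 °C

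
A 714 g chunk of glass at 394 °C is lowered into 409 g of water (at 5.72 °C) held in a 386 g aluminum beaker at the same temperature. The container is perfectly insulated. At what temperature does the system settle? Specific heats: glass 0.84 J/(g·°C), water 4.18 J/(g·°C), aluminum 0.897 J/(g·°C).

T_f ≈ 93.4 °C

With ΣQ=0 the equilibrium temperature is the m·c-weighted mean:
T_f = (599.76·394 + 1709.6·5.72 + 346.24·5.72) / (599.76 + 1709.6 + 346.24)
    = 248065 / 2655.6 ≈ 93.41 °C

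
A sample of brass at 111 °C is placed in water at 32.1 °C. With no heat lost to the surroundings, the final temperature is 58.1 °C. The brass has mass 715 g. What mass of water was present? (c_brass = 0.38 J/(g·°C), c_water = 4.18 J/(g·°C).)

m ≈ 132 g

Conservation of energy gives ΣQ = 0:
715×0.38×(58.1 − 111) + m×4.18×(58.1 − 32.1) = 0
108.68 m = 14373
m = 14373/108.68 ≈ 132.2 g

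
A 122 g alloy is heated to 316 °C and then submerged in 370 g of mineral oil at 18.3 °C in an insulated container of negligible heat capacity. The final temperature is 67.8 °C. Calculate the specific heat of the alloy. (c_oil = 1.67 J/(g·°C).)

c ≈ 1.01 J/(g·°C)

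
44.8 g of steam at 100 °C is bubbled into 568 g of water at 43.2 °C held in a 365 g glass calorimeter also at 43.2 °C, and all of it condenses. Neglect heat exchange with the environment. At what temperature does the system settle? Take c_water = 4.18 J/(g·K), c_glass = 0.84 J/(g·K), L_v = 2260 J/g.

T_f ≈ 82.2 °C

Energy conservation, ΣQ = 0:
steam→water at 100 °C releases m L_v = 44.8·2260 = 101248
  condensed water 100 °C→T: 187.26(T − 100)
  water warms: 568·4.18·(T − 43.2) = 2374.2(T − 43.2)
  glass cup: 365·0.84·(T − 43.2) = 306.6(T − 43.2)
2868.1 T = 101248 + 18726 + 115812 = 235787
T ≈ 82.21 °C — below 100 °C, confirming all the steam condensed.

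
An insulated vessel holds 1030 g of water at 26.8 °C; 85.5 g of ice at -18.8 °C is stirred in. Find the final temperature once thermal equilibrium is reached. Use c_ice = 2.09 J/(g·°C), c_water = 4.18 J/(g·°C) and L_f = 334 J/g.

T_f ≈ 17.9 °C

Setting the total heat transfer to zero:
warm ice to 0 °C: 85.5×2.09×(0 − (-18.8)) = 3359.5; latent heat to melt: 85.5×334 = 28557; warm the meltwater: 357.39 T; water: 4305.4(T − 26.8)
4662.8 T = 115385 − 31916 = 83468
T ≈ 17.90 °C (positive, so assuming full melt was valid).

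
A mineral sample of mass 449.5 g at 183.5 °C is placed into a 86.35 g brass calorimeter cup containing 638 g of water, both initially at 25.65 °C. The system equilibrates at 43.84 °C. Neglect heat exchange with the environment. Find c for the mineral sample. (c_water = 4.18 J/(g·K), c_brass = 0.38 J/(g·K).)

Taking heat into each body as positive, Σ m c ΔT = 0:
449.5·c·(43.84 − 183.5) + 638·4.18·(43.84 − 25.65) + 86.35·0.38·(43.84 − 25.65) = 0
-62777 c = -49107
c = -49107/-62777 ≈ 0.7822 J/(g·K)

c ≈ 0.782 J/(g·K)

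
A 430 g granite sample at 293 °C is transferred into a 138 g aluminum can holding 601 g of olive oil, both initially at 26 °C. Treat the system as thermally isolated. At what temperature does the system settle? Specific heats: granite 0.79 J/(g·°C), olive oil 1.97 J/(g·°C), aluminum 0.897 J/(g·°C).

T_f ≈ 81.1 °C

Taking heat into each body as positive, Σ m c ΔT = 0:
430*0.79*(T − 293) + 601*1.97*(T − 26) + 138*0.897*(T − 26) = 0
(339.7 + 1184 + 123.79) T = 339.7*293 + 1184*26 + 123.79*26
T = 133534 / 1647.5 = 81.1 °C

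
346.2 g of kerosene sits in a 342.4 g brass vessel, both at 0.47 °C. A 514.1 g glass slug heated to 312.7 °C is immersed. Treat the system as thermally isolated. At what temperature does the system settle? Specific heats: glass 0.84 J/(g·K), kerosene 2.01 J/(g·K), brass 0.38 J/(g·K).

T_f ≈ 107.7 °C

Conservation of energy gives ΣQ = 0:
514.1·0.84·(T − 312.7) + 346.2·2.01·(T − 0.47) + 342.4·0.38·(T − 0.47) = 0
431.84(T − 312.7) + 695.86(T − 0.47) + 130.11(T − 0.47) = 0
(431.84 + 695.86 + 130.11) T = 431.84·312.7 + 695.86·0.47 + 130.11·0.47
T ≈ 107.67 °C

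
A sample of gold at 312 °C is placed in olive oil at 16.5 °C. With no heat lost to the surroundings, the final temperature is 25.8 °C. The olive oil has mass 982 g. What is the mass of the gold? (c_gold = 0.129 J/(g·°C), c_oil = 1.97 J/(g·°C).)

m ≈ 487 g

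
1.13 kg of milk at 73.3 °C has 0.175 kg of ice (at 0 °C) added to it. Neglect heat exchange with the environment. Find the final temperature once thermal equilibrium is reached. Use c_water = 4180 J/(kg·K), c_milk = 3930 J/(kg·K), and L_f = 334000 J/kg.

Net heat exchanged in the isolated system is zero:
fusion: m_ice L_f = 0.175×334000 = 58450; warm the meltwater: 731.5 T; milk cools: 1.13×3930×(T − 73.3) = 4440.9(T − 73.3)
5172.4 T = 325518 − 58450 = 267068
T ≈ 51.63 °C (positive, so assuming full melt was valid).

T_f ≈ 51.6 °C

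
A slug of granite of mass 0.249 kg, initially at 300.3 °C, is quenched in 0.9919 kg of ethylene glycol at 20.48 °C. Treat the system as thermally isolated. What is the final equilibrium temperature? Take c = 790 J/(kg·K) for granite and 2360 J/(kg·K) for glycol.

Taking heat into each body as positive, Σ m c ΔT = 0:
0.249*790*(T − 300.3) + 0.9919*2360*(T − 20.48) = 0
196.71(T − 300.3) + 2340.9(T − 20.48) = 0
2537.6 T = 107013
T = 107013/2537.6 ≈ 42.17 °C

T_f ≈ 42.2 °C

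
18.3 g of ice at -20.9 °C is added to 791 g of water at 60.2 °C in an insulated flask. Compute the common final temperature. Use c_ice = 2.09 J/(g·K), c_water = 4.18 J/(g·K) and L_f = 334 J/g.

T_f ≈ 56.8 °C

Taking heat into each body as positive, Σ m c ΔT = 0:
warm ice to 0 °C: 18.3×2.09×(0 − (-20.9)) = 799.36
  fusion: m_ice L_f = 18.3×334 = 6112.2
  warm the meltwater: 76.49 T
  water: 3306.4(T − 60.2)
3382.9 T = 199044 − 6911.6 = 192133
T ≈ 56.80 °C — above 0 °C, consistent with complete melting.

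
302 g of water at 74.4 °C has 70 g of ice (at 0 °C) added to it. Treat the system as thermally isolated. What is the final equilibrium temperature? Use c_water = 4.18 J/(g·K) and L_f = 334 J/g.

Energy conservation, ΣQ = 0:
fusion: m_ice L_f = 70·334 = 23380
  meltwater 0→T: 70·4.18·T = 292.6 T
  water cools: 302·4.18·(T − 74.4) = 1262.4(T − 74.4)
1555 T = 93920 − 23380 = 70540
T ≈ 45.36 °C — above 0 °C, consistent with complete melting.

T_f ≈ 45.4 °C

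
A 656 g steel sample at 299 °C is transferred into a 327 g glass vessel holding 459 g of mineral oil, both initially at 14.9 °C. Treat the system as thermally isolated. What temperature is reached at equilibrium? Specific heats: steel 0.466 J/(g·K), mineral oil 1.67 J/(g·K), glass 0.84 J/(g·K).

T_f ≈ 79.4 °C

Setting the total heat transfer to zero:
656×0.466×(T − 299) + 459×1.67×(T − 14.9) + 327×0.84×(T − 14.9) = 0
1346.9 T = 106917
T = 106917/1346.9 ≈ 79.38 °C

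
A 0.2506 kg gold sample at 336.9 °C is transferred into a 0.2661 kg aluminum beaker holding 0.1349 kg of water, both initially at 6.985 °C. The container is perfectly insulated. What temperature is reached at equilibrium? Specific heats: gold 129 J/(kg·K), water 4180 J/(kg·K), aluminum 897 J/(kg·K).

T_f = Σ m_i c_i T_i / Σ m_i c_i:
T_f = (32.33·336.9 + 563.88·6.985 + 238.69·6.985) / (32.33 + 563.88 + 238.69)
    = 16497 / 834.9 ≈ 19.76 °C

T_f ≈ 19.8 °C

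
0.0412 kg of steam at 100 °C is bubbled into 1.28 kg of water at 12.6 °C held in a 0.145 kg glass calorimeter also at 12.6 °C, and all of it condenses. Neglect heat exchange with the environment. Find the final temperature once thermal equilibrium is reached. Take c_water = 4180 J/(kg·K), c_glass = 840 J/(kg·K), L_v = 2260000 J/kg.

Conservation of energy gives ΣQ = 0:
steam→water at 100 °C releases m L_v = 0.0412·2260000 = 93112
  condensate cools 100→T: 0.0412·4180·(T − 100) = 172.22(T − 100)
  water warms: 1.28·4180·(T − 12.6) = 5350.4(T − 12.6)
  cup: 121.8(T − 12.6)
5644.4 T = 93112 + 17222 + 68950 = 179283
T ≈ 31.76 °C, under the boiling point, so the assumption holds.

T_f ≈ 31.8 °C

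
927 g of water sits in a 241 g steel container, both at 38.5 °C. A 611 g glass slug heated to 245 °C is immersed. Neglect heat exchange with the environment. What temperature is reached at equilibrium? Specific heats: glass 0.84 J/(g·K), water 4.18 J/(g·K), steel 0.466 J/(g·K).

Energy conservation, ΣQ = 0:
611×0.84×(T − 245) + 927×4.18×(T − 38.5) + 241×0.466×(T − 38.5) = 0
513.24(T − 245) + 3874.9(T − 38.5) + 112.31(T − 38.5) = 0
(513.24 + 3874.9 + 112.31) T = 513.24×245 + 3874.9×38.5 + 112.31×38.5
T = 279250/4500.4 ≈ 62.05 °C

T_f ≈ 62.0 °C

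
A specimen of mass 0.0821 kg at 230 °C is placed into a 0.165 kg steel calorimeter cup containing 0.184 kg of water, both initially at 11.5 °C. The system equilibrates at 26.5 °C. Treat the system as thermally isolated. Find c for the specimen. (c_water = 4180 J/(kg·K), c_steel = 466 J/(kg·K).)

Conservation of energy gives ΣQ = 0:
0.0821×c×(26.5 − 230) + 0.184×4180×(26.5 − 11.5) + 0.165×466×(26.5 − 11.5) = 0
-16.71 c = -12690
c = -12690/-16.71 ≈ 759.6 J/(kg·K)

c ≈ 760 J/(kg·K)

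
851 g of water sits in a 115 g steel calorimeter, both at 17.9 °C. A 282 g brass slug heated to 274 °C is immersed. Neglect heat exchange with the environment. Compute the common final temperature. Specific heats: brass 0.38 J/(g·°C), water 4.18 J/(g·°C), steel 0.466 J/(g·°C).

T_f = Σ m_i c_i T_i / Σ m_i c_i:
T_f = (107.16*274 + 3557.2*17.9 + 53.59*17.9) / (107.16 + 3557.2 + 53.59)
    = 93995 / 3717.9 ≈ 25.28 °C

T_f ≈ 25.3 °C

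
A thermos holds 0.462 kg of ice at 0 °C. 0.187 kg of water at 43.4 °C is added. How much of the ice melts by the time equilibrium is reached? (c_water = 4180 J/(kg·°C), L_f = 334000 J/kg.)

m_melted ≈ 0.102 kg

Cooling the water to 0 °C releases 0.187×4180×43.4 = 33924 J.
To melt every bit of ice: 0.462×334000 = 154308 J.
33924 J < 154308 J, so only part of the ice melts and the system sits at 0 °C.
Mass melted = 33924/334000 ≈ 0.1016 kg.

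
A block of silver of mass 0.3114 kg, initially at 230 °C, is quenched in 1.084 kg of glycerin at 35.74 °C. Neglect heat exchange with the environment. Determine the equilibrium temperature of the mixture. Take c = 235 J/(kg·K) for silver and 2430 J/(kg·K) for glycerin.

T_f ≈ 41.0 °C

Energy conservation, ΣQ = 0:
0.3114*235*(T − 230) + 1.084*2430*(T − 35.74) = 0
(73.18 + 2634.1) T = 73.18*230 + 2634.1*35.74
T = 110975 / 2707.3 = 41 °C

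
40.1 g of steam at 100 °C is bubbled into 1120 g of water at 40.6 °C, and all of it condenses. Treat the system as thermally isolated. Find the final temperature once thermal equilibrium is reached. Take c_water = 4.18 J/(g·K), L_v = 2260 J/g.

T_f ≈ 61.3 °C

Energy conservation, ΣQ = 0:
latent heat released on condensation: 40.1·2260 = 90626
  condensate cools 100→T: 40.1·4.18·(T − 100) = 167.62(T − 100)
  water warms: 1120·4.18·(T − 40.6) = 4681.6(T − 40.6)
4849.2 T = 90626 + 16762 + 190073 = 297461
T ≈ 61.34 °C — below 100 °C, confirming all the steam condensed.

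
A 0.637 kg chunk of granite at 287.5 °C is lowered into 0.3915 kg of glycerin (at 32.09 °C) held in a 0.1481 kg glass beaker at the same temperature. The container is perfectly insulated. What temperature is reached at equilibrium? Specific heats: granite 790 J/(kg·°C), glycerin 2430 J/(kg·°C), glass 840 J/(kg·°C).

T_f ≈ 113.5 °C

Energy conservation, ΣQ = 0:
0.637·790·(T − 287.5) + 0.3915·2430·(T − 32.09) + 0.1481·840·(T − 32.09) = 0
503.23(T − 287.5) + 951.35(T − 32.09) + 124.4(T − 32.09) = 0
1579 T = 179199
T = 179199/1579 ≈ 113.49 °C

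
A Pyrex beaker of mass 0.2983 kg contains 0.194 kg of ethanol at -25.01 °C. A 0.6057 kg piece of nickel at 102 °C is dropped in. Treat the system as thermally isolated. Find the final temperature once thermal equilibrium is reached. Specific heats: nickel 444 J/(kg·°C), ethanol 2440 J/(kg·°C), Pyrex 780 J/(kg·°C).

T_f is the heat-capacity-weighted average of the initial temperatures:
T_f = (268.93*102 + 473.36*(-25.01) + 232.67*(-25.01)) / (268.93 + 473.36 + 232.67)
    = 9773 / 974.96 ≈ 10.02 °C

T_f ≈ 10.0 °C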